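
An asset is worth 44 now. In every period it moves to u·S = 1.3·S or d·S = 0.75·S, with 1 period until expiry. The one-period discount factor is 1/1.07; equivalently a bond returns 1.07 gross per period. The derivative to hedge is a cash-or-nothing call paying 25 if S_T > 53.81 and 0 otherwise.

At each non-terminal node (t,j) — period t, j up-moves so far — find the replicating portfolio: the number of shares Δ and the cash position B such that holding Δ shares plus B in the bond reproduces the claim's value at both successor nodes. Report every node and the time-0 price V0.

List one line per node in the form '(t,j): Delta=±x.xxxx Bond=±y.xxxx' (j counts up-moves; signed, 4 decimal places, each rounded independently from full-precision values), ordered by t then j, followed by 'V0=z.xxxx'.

(0,0): Delta=1.0331 Bond=-31.8607
V0=13.5939

Since d<R<u, set p* = (R−d)/(u−d) = 0.5818; price each node as the discounted p*-expectation of its children.
Terminal values V(1,·): V(1,0)=0.0000, V(1,1)=25.0000
Node (0,0) S=44.0000: V=(p*·25.0000+(1−p*)·0.0000)/1.07=13.5939; Δ=(25.0000−0.0000)/(57.2000−33.0000)=1.0331; B=V−Δ·S=-31.8607
The time-0 hedge costs 13.5939, which is the no-arbitrage price.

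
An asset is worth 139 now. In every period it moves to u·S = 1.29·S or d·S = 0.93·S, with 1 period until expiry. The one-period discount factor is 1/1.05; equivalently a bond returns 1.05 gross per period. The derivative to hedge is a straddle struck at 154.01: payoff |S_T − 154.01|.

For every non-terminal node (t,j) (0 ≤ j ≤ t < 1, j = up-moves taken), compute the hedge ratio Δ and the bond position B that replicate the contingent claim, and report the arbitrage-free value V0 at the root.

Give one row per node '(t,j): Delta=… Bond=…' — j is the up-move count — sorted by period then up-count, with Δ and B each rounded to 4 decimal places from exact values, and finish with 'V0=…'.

(0,0): Delta=0.0112 Bond=22.1841
V0=23.7397

No-arbitrage ⇒ martingale measure with p* = (R−d)/(u−d) = 0.3333.
Payoff layer (t=1): V(1,0)=24.7400, V(1,1)=25.3000
  t=0,j=0: stock 139.0000 → up 179.3100 (V=25.3000), down 129.2700 (V=24.7400). Price 23.7397; hedge Δ=0.0112, bond B=22.1841.
Each (Δ,B) replicates both successor values, so the strategy is self-financing and V0 is arbitrage-free.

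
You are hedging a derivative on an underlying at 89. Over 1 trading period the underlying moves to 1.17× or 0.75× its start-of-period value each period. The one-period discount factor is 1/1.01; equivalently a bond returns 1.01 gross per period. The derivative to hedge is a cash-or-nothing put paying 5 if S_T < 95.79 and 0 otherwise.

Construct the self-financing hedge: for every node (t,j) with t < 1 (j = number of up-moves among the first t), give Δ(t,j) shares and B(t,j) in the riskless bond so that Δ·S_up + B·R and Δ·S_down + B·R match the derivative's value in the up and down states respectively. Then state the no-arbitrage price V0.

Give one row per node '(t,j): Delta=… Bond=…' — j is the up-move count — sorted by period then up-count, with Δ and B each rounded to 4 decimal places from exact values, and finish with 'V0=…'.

Since d<R<u, set p* = (R−d)/(u−d) = 0.6190; price each node as the discounted p*-expectation of its children.
At expiry t=1: V(1,0)=5.0000, V(1,1)=0.0000
Node (0,0) S=89.0000: V=(p*·0.0000+(1−p*)·5.0000)/1.01=1.8859; Δ=(0.0000−5.0000)/(104.1300−66.7500)=-0.1338; B=V−Δ·S=13.7907
Root portfolio cost Δ·89+B reproduces V0=1.8859.

(0,0): Delta=-0.1338 Bond=13.7907
V0=1.8859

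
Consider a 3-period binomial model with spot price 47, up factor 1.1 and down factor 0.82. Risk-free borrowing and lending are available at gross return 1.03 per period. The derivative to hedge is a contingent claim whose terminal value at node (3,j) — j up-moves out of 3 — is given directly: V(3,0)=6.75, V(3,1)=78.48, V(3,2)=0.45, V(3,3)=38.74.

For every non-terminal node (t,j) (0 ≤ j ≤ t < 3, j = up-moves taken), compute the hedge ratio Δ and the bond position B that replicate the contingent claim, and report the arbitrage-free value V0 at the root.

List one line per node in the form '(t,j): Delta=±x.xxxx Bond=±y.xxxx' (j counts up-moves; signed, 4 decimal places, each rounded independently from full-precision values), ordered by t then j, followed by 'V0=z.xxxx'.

(0,0): Delta=-0.2321 Bond=36.2337
(1,0): Delta=-3.6518 Bond=169.1189
(1,1): Delta=0.6177 Bond=-6.6120
(2,0): Delta=8.1062 Bond=-197.3946
(2,1): Delta=-6.5735 Bond=298.0548
(2,2): Delta=2.4046 Bond=-108.4320
V0=25.3265

Since d<R<u, set p* = (R−d)/(u−d) = 0.7500; price each node as the discounted p*-expectation of its children.
Terminal payoffs: V(3,0)=6.7500, V(3,1)=78.4800, V(3,2)=0.4500, V(3,3)=38.7400
Node (2,0) S=31.6028: V=(p*·78.4800+(1−p*)·6.7500)/1.03=58.7840; Δ=(78.4800−6.7500)/(34.7631−25.9143)=8.1062; B=V−Δ·S=-197.3946
Node (2,1) S=42.3940: V=(p*·0.4500+(1−p*)·78.4800)/1.03=19.3762; Δ=(0.4500−78.4800)/(46.6334−34.7631)=-6.5735; B=V−Δ·S=298.0548
Node (2,2) S=56.8700: V=(p*·38.7400+(1−p*)·0.4500)/1.03=28.3180; Δ=(38.7400−0.4500)/(62.5570−46.6334)=2.4046; B=V−Δ·S=-108.4320
Node (1,0) S=38.5400: V=(p*·19.3762+(1−p*)·58.7840)/1.03=28.3768; Δ=(19.3762−58.7840)/(42.3940−31.6028)=-3.6518; B=V−Δ·S=169.1189
Node (1,1) S=51.7000: V=(p*·28.3180+(1−p*)·19.3762)/1.03=25.3228; Δ=(28.3180−19.3762)/(56.8700−42.3940)=0.6177; B=V−Δ·S=-6.6120
Node (0,0) S=47.0000: V=(p*·25.3228+(1−p*)·28.3768)/1.03=25.3265; Δ=(25.3228−28.3768)/(51.7000−38.5400)=-0.2321; B=V−Δ·S=36.2337
Self-financing check: at every node Δ·S+B equals the discounted successor values.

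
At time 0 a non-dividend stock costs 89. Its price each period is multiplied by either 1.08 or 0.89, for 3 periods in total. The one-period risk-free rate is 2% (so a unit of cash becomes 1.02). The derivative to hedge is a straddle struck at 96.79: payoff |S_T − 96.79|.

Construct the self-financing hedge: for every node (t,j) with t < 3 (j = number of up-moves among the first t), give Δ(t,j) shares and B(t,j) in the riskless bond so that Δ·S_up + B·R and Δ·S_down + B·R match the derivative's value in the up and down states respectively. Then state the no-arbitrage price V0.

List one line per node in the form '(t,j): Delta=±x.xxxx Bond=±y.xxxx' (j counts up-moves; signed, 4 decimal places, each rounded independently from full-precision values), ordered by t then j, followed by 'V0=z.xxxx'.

Under the risk-neutral measure, an up-move has probability p* = (R−d)/(u−d) = 0.6842 and values discount at R = 1.02.
At expiry t=3: V(3,0)=34.0478, V(3,1)=20.6533, V(3,2)=4.3995, V(3,3)=15.3244
(2,0): S=70.4969. Δ = (V_up−V_dn)/(S_up−S_dn) = (20.6533−34.0478)/(76.1367−62.7422) = -1.0000. V = [p*·20.6533 + (1−p*)·34.0478]/1.02 = 24.3953. B = V − Δ·S = 94.8922.
(2,1): S=85.5468. Δ = (V_up−V_dn)/(S_up−S_dn) = (4.3995−20.6533)/(92.3905−76.1367) = -1.0000. V = [p*·4.3995 + (1−p*)·20.6533]/1.02 = 9.3454. B = V − Δ·S = 94.8922.
(2,2): S=103.8096. Δ = (V_up−V_dn)/(S_up−S_dn) = (15.3244−4.3995)/(112.1144−92.3905) = 0.5539. V = [p*·15.3244 + (1−p*)·4.3995]/1.02 = 11.6416. B = V − Δ·S = -45.8580.
(1,0): S=79.2100. Δ = (V_up−V_dn)/(S_up−S_dn) = (9.3454−24.3953)/(85.5468−70.4969) = -1.0000. V = [p*·9.3454 + (1−p*)·24.3953]/1.02 = 13.8215. B = V − Δ·S = 93.0315.
(1,1): S=96.1200. Δ = (V_up−V_dn)/(S_up−S_dn) = (11.6416−9.3454)/(103.8096−85.5468) = 0.1257. V = [p*·11.6416 + (1−p*)·9.3454]/1.02 = 10.7024. B = V − Δ·S = -1.3829.
(0,0): S=89.0000. Δ = (V_up−V_dn)/(S_up−S_dn) = (10.7024−13.8215)/(96.1200−79.2100) = -0.1845. V = [p*·10.7024 + (1−p*)·13.8215]/1.02 = 11.4582. B = V − Δ·S = 27.8747.
Self-financing check: at every node Δ·S+B equals the discounted successor values.

(0,0): Delta=-0.1845 Bond=27.8747
(1,0): Delta=-1.0000 Bond=93.0315
(1,1): Delta=0.1257 Bond=-1.3829
(2,0): Delta=-1.0000 Bond=94.8922
(2,1): Delta=-1.0000 Bond=94.8922
(2,2): Delta=0.5539 Bond=-45.8580
V0=11.4582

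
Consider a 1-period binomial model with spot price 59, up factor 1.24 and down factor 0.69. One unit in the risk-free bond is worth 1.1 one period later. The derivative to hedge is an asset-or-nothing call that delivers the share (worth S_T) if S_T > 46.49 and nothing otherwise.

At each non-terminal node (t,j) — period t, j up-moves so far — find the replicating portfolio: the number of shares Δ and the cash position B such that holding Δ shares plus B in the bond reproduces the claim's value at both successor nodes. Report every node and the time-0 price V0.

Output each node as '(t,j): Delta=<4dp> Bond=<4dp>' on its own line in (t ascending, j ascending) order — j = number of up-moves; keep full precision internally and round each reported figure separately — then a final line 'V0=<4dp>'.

(0,0): Delta=2.2545 Bond=-83.4387
V0=49.5795

The replicating-portfolio and risk-neutral prices coincide; use p* = (1.1−0.69)/(1.24−0.69) = 0.7455 for the latter.
Payoff layer (t=1): V(1,0)=0.0000, V(1,1)=73.1600
Node (0,0) S=59.0000: V=(p*·73.1600+(1−p*)·0.0000)/1.1=49.5795; Δ=(73.1600−0.0000)/(73.1600−40.7100)=2.2545; B=V−Δ·S=-83.4387
Check: Δ(0,0)·S0 + B(0,0) = 49.5795 = V0.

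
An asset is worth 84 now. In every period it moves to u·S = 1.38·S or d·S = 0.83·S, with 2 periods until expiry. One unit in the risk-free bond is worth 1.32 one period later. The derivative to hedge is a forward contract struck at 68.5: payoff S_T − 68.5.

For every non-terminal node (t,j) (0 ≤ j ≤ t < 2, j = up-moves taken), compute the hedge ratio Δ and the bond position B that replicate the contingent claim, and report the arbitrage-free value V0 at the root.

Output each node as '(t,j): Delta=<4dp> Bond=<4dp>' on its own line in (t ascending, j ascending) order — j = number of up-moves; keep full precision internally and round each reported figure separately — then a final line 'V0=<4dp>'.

(0,0): Delta=1.0000 Bond=-39.3136
(1,0): Delta=1.0000 Bond=-51.8939
(1,1): Delta=1.0000 Bond=-51.8939
V0=44.6864

The replicating-portfolio and risk-neutral prices coincide; use p* = (1.32−0.83)/(1.38−0.83) = 0.8909 for the latter.
At expiry t=2: V(2,0)=-10.6324, V(2,1)=27.7136, V(2,2)=91.4696
(1,0): S=69.7200. Δ = (V_up−V_dn)/(S_up−S_dn) = (27.7136−-10.6324)/(96.2136−57.8676) = 1.0000. V = [p*·27.7136 + (1−p*)·-10.6324]/1.32 = 17.8261. B = V − Δ·S = -51.8939.
(1,1): S=115.9200. Δ = (V_up−V_dn)/(S_up−S_dn) = (91.4696−27.7136)/(159.9696−96.2136) = 1.0000. V = [p*·91.4696 + (1−p*)·27.7136]/1.32 = 64.0261. B = V − Δ·S = -51.8939.
(0,0): S=84.0000. Δ = (V_up−V_dn)/(S_up−S_dn) = (64.0261−17.8261)/(115.9200−69.7200) = 1.0000. V = [p*·64.0261 + (1−p*)·17.8261]/1.32 = 44.6864. B = V − Δ·S = -39.3136.
Root portfolio cost Δ·84+B reproduces V0=44.6864.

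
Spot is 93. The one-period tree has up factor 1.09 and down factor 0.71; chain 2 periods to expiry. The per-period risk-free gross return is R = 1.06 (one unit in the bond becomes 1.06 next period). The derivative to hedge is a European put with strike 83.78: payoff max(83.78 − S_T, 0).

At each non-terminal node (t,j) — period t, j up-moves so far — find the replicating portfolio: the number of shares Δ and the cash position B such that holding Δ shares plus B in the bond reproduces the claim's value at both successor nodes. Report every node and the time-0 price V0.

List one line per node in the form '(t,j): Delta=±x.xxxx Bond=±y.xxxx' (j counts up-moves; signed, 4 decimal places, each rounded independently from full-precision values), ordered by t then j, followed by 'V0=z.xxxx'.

(0,0): Delta=-0.3432 Bond=33.6496
(1,0): Delta=-1.0000 Bond=79.0377
(1,1): Delta=-0.3065 Bond=31.9512
V0=1.7329

Under the risk-neutral measure, an up-move has probability p* = (R−d)/(u−d) = 0.9211 and values discount at R = 1.06.
Payoff layer (t=2): V(2,0)=36.8987, V(2,1)=11.8073, V(2,2)=0.0000
  t=1,j=0: stock 66.0300 → up 71.9727 (V=11.8073), down 46.8813 (V=36.8987). Price 13.0077; hedge Δ=-1.0000, bond B=79.0377.
  t=1,j=1: stock 101.3700 → up 110.4933 (V=0.0000), down 71.9727 (V=11.8073). Price 0.8794; hedge Δ=-0.3065, bond B=31.9512.
  t=0,j=0: stock 93.0000 → up 101.3700 (V=0.8794), down 66.0300 (V=13.0077). Price 1.7329; hedge Δ=-0.3432, bond B=33.6496.
Self-financing check: at every node Δ·S+B equals the discounted successor values.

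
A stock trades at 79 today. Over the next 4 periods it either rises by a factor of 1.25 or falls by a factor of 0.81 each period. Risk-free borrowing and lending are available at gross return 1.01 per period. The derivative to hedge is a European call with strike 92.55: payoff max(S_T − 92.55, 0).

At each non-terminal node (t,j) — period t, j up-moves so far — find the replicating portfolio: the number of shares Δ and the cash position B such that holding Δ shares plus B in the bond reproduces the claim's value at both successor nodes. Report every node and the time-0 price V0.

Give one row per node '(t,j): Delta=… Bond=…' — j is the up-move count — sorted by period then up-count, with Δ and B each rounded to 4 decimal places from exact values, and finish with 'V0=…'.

Since d<R<u, set p* = (R−d)/(u−d) = 0.4545; price each node as the discounted p*-expectation of its children.
Terminal values V(4,·): V(4,0)=0.0000, V(4,1)=0.0000, V(4,2)=0.0000, V(4,3)=32.4305, V(4,4)=100.3211
  t=3,j=0: stock 41.9838 → up 52.4798 (V=0.0000), down 34.0069 (V=0.0000). Price 0.0000; hedge Δ=0.0000, bond B=0.0000.
  t=3,j=1: stock 64.7899 → up 80.9873 (V=0.0000), down 52.4798 (V=0.0000). Price 0.0000; hedge Δ=0.0000, bond B=0.0000.
  t=3,j=2: stock 99.9844 → up 124.9805 (V=32.4305), down 80.9873 (V=0.0000). Price 14.5952; hedge Δ=0.7372, bond B=-59.1104.
  t=3,j=3: stock 154.2969 → up 192.8711 (V=100.3211), down 124.9805 (V=32.4305). Price 62.6632; hedge Δ=1.0000, bond B=-91.6337.
  t=2,j=0: stock 51.8319 → up 64.7899 (V=0.0000), down 41.9838 (V=0.0000). Price 0.0000; hedge Δ=0.0000, bond B=0.0000.
  t=2,j=1: stock 79.9875 → up 99.9844 (V=14.5952), down 64.7899 (V=0.0000). Price 6.5685; hedge Δ=0.4147, bond B=-26.6024.
  t=2,j=2: stock 123.4375 → up 154.2969 (V=62.6632), down 99.9844 (V=14.5952). Price 36.0834; hedge Δ=0.8850, bond B=-73.1621.
  t=1,j=0: stock 63.9900 → up 79.9875 (V=6.5685), down 51.8319 (V=0.0000). Price 2.9561; hedge Δ=0.2333, bond B=-11.9723.
  t=1,j=1: stock 98.7500 → up 123.4375 (V=36.0834), down 79.9875 (V=6.5685). Price 19.7865; hedge Δ=0.6793, bond B=-47.2929.
  t=0,j=0: stock 79.0000 → up 98.7500 (V=19.7865), down 63.9900 (V=2.9561). Price 10.5013; hedge Δ=0.4842, bond B=-27.7496.
Root portfolio cost Δ·79+B reproduces V0=10.5013.

(0,0): Delta=0.4842 Bond=-27.7496
(1,0): Delta=0.2333 Bond=-11.9723
(1,1): Delta=0.6793 Bond=-47.2929
(2,0): Delta=0.0000 Bond=0.0000
(2,1): Delta=0.4147 Bond=-26.6024
(2,2): Delta=0.8850 Bond=-73.1621
(3,0): Delta=0.0000 Bond=0.0000
(3,1): Delta=0.0000 Bond=0.0000
(3,2): Delta=0.7372 Bond=-59.1104
(3,3): Delta=1.0000 Bond=-91.6337
V0=10.5013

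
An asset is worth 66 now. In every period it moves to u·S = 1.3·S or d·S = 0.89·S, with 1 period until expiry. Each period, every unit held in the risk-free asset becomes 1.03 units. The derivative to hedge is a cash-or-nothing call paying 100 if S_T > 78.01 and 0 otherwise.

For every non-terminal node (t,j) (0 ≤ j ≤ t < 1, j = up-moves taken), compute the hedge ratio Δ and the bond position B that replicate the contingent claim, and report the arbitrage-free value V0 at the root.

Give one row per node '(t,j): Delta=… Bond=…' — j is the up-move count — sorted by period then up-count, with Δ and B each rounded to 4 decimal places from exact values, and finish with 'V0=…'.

Risk-neutral probability p* = (R−d)/(u−d) = (1.03−0.89)/(1.3−0.89) = 0.3415.
Terminal payoffs: V(1,0)=0.0000, V(1,1)=100.0000
Node (0,0) S=66.0000: V=(p*·100.0000+(1−p*)·0.0000)/1.03=33.1518; Δ=(100.0000−0.0000)/(85.8000−58.7400)=3.6955; B=V−Δ·S=-210.7507
The time-0 hedge costs 33.1518, which is the no-arbitrage price.

(0,0): Delta=3.6955 Bond=-210.7507
V0=33.1518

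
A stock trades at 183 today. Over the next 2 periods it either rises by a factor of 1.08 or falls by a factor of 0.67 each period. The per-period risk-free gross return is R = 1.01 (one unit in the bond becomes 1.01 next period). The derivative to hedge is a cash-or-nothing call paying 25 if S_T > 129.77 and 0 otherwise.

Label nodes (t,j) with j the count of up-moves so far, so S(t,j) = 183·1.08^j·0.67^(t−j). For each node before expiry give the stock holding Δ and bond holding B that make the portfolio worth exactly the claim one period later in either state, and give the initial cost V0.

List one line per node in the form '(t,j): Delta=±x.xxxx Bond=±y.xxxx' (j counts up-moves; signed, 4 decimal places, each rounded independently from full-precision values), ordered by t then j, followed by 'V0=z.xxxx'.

No-arbitrage ⇒ martingale measure with p* = (R−d)/(u−d) = 0.8293.
At expiry t=2: V(2,0)=0.0000, V(2,1)=25.0000, V(2,2)=25.0000
  t=1,j=0: stock 122.6100 → up 132.4188 (V=25.0000), down 82.1487 (V=0.0000). Price 20.5264; hedge Δ=0.4973, bond B=-40.4492.
  t=1,j=1: stock 197.6400 → up 213.4512 (V=25.0000), down 132.4188 (V=25.0000). Price 24.7525; hedge Δ=0.0000, bond B=24.7525.
  t=0,j=0: stock 183.0000 → up 197.6400 (V=24.7525), down 122.6100 (V=20.5264). Price 23.7930; hedge Δ=0.0563, bond B=13.4856.
The time-0 hedge costs 23.7930, which is the no-arbitrage price.

(0,0): Delta=0.0563 Bond=13.4856
(1,0): Delta=0.4973 Bond=-40.4492
(1,1): Delta=0.0000 Bond=24.7525
V0=23.7930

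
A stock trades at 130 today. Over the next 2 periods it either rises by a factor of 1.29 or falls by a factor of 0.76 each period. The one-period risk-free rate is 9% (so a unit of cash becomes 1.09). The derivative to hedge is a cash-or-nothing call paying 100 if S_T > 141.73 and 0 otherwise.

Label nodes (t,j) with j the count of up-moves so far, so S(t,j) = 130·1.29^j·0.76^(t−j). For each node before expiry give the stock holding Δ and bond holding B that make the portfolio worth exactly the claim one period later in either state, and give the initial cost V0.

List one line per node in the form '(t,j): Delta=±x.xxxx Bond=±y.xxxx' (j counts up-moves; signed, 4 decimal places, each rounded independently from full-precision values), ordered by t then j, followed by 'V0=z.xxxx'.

(0,0): Delta=0.8291 Bond=-75.1489
(1,0): Delta=0.0000 Bond=0.0000
(1,1): Delta=1.1251 Bond=-131.5562
V0=32.6305

Risk-neutral probability p* = (R−d)/(u−d) = (1.09−0.76)/(1.29−0.76) = 0.6226.
At expiry t=2: V(2,0)=0.0000, V(2,1)=0.0000, V(2,2)=100.0000
Node (1,0) S=98.8000: V=(p*·0.0000+(1−p*)·0.0000)/1.09=0.0000; Δ=(0.0000−0.0000)/(127.4520−75.0880)=0.0000; B=V−Δ·S=0.0000
Node (1,1) S=167.7000: V=(p*·100.0000+(1−p*)·0.0000)/1.09=57.1231; Δ=(100.0000−0.0000)/(216.3330−127.4520)=1.1251; B=V−Δ·S=-131.5562
Node (0,0) S=130.0000: V=(p*·57.1231+(1−p*)·0.0000)/1.09=32.6305; Δ=(57.1231−0.0000)/(167.7000−98.8000)=0.8291; B=V−Δ·S=-75.1489
The time-0 hedge costs 32.6305, which is the no-arbitrage price.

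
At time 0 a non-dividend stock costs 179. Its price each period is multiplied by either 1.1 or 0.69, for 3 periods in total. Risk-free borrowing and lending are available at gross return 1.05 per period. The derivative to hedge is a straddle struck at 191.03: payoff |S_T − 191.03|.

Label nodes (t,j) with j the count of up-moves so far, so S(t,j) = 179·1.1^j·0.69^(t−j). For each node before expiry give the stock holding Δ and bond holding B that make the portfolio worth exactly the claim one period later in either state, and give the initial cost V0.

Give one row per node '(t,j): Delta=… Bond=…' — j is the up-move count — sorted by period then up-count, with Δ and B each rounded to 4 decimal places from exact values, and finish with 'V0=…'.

(0,0): Delta=-0.1002 Bond=59.1712
(1,0): Delta=-1.0000 Bond=173.2698
(1,1): Delta=-0.0218 Bond=46.6936
(2,0): Delta=-1.0000 Bond=181.9333
(2,1): Delta=-1.0000 Bond=181.9333
(2,2): Delta=0.0635 Bond=30.5693
V0=41.2438

Under the risk-neutral measure, an up-move has probability p* = (R−d)/(u−d) = 0.8780 and values discount at R = 1.05.
Terminal values V(3,·): V(3,0)=132.2269, V(3,1)=97.2859, V(3,2)=41.5829, V(3,3)=47.2190
  t=2,j=0: stock 85.2219 → up 93.7441 (V=97.2859), down 58.8031 (V=132.2269). Price 96.7114; hedge Δ=-1.0000, bond B=181.9333.
  t=2,j=1: stock 135.8610 → up 149.4471 (V=41.5829), down 93.7441 (V=97.2859). Price 46.0723; hedge Δ=-1.0000, bond B=181.9333.
  t=2,j=2: stock 216.5900 → up 238.2490 (V=47.2190), down 149.4471 (V=41.5829). Price 44.3159; hedge Δ=0.0635, bond B=30.5693.
  t=1,j=0: stock 123.5100 → up 135.8610 (V=46.0723), down 85.2219 (V=96.7114). Price 49.7598; hedge Δ=-1.0000, bond B=173.2698.
  t=1,j=1: stock 196.9000 → up 216.5900 (V=44.3159), down 135.8610 (V=46.0723). Price 42.4096; hedge Δ=-0.0218, bond B=46.6936.
  t=0,j=0: stock 179.0000 → up 196.9000 (V=42.4096), down 123.5100 (V=49.7598). Price 41.2438; hedge Δ=-0.1002, bond B=59.1712.
Root portfolio cost Δ·179+B reproduces V0=41.2438.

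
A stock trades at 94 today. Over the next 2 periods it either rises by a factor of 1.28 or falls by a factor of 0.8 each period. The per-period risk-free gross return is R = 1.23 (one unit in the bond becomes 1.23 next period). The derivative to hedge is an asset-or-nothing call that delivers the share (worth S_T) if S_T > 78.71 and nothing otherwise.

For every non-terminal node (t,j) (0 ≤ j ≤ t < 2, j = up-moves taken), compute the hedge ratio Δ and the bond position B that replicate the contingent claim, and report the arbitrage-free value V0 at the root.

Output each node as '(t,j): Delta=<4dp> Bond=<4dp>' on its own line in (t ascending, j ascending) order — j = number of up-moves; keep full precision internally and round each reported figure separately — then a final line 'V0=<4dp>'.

No-arbitrage ⇒ martingale measure with p* = (R−d)/(u−d) = 0.8958.
At expiry t=2: V(2,0)=0.0000, V(2,1)=96.2560, V(2,2)=154.0096
Node (1,0) S=75.2000: V=(p*·96.2560+(1−p*)·0.0000)/1.23=70.1051; Δ=(96.2560−0.0000)/(96.2560−60.1600)=2.6667; B=V−Δ·S=-130.4282
Node (1,1) S=120.3200: V=(p*·154.0096+(1−p*)·96.2560)/1.23=120.3200; Δ=(154.0096−96.2560)/(154.0096−96.2560)=1.0000; B=V−Δ·S=0.0000
Node (0,0) S=94.0000: V=(p*·120.3200+(1−p*)·70.1051)/1.23=93.5685; Δ=(120.3200−70.1051)/(120.3200−75.2000)=1.1129; B=V−Δ·S=-11.0457
Each (Δ,B) replicates both successor values, so the strategy is self-financing and V0 is arbitrage-free.

(0,0): Delta=1.1129 Bond=-11.0457
(1,0): Delta=2.6667 Bond=-130.4282
(1,1): Delta=1.0000 Bond=0.0000
V0=93.5685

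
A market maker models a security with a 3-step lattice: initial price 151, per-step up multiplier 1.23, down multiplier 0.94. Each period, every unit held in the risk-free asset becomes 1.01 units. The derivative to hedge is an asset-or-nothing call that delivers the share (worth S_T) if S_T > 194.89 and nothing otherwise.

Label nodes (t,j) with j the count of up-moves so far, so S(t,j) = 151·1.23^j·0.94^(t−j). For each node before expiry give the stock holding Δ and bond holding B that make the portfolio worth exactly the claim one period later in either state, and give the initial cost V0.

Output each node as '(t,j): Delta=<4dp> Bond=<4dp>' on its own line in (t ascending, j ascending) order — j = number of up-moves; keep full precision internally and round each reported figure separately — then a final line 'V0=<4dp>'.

(0,0): Delta=1.8470 Bond=-247.4204
(1,0): Delta=1.2468 Bond=-164.7033
(1,1): Delta=3.2886 Bond=-517.6388
(2,0): Delta=0.0000 Bond=0.0000
(2,1): Delta=4.2414 Bond=-689.1655
(2,2): Delta=1.0000 Bond=0.0000
V0=31.4729

Risk-neutral probability p* = (R−d)/(u−d) = (1.01−0.94)/(1.23−0.94) = 0.2414.
Terminal values V(3,·): V(3,0)=0.0000, V(3,1)=0.0000, V(3,2)=214.7410, V(3,3)=280.9909
(2,0): S=133.4236. Δ = (V_up−V_dn)/(S_up−S_dn) = (0.0000−0.0000)/(164.1110−125.4182) = 0.0000. V = [p*·0.0000 + (1−p*)·0.0000]/1.01 = 0.0000. B = V − Δ·S = 0.0000.
(2,1): S=174.5862. Δ = (V_up−V_dn)/(S_up−S_dn) = (214.7410−0.0000)/(214.7410−164.1110) = 4.2414. V = [p*·214.7410 + (1−p*)·0.0000]/1.01 = 51.3208. B = V − Δ·S = -689.1655.
(2,2): S=228.4479. Δ = (V_up−V_dn)/(S_up−S_dn) = (280.9909−214.7410)/(280.9909−214.7410) = 1.0000. V = [p*·280.9909 + (1−p*)·214.7410]/1.01 = 228.4479. B = V − Δ·S = 0.0000.
(1,0): S=141.9400. Δ = (V_up−V_dn)/(S_up−S_dn) = (51.3208−0.0000)/(174.5862−133.4236) = 1.2468. V = [p*·51.3208 + (1−p*)·0.0000]/1.01 = 12.2651. B = V − Δ·S = -164.7033.
(1,1): S=185.7300. Δ = (V_up−V_dn)/(S_up−S_dn) = (228.4479−51.3208)/(228.4479−174.5862) = 3.2886. V = [p*·228.4479 + (1−p*)·51.3208]/1.01 = 93.1442. B = V − Δ·S = -517.6388.
(0,0): S=151.0000. Δ = (V_up−V_dn)/(S_up−S_dn) = (93.1442−12.2651)/(185.7300−141.9400) = 1.8470. V = [p*·93.1442 + (1−p*)·12.2651]/1.01 = 31.4729. B = V − Δ·S = -247.4204.
Check: Δ(0,0)·S0 + B(0,0) = 31.4729 = V0.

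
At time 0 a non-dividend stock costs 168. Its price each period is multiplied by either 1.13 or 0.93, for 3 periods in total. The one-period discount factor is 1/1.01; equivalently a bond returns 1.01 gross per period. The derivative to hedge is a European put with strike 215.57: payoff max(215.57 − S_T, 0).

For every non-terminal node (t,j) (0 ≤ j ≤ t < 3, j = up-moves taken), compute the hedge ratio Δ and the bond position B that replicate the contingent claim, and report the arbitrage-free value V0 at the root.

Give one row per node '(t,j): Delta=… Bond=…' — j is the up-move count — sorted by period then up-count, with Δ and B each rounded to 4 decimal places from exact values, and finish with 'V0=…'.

Under the risk-neutral measure, an up-move has probability p* = (R−d)/(u−d) = 0.4000 and values discount at R = 1.01.
At expiry t=3: V(3,0)=80.4380, V(3,1)=51.3774, V(3,2)=16.0671, V(3,3)=0.0000
Node (2,0) S=145.3032: V=(p*·51.3774+(1−p*)·80.4380)/1.01=68.1324; Δ=(51.3774−80.4380)/(164.1926−135.1320)=-1.0000; B=V−Δ·S=213.4356
Node (2,1) S=176.5512: V=(p*·16.0671+(1−p*)·51.3774)/1.01=36.8844; Δ=(16.0671−51.3774)/(199.5029−164.1926)=-1.0000; B=V−Δ·S=213.4356
Node (2,2) S=214.5192: V=(p*·0.0000+(1−p*)·16.0671)/1.01=9.5448; Δ=(0.0000−16.0671)/(242.4067−199.5029)=-0.3745; B=V−Δ·S=89.8806
Node (1,0) S=156.2400: V=(p*·36.8844+(1−p*)·68.1324)/1.01=55.0824; Δ=(36.8844−68.1324)/(176.5512−145.3032)=-1.0000; B=V−Δ·S=211.3224
Node (1,1) S=189.8400: V=(p*·9.5448+(1−p*)·36.8844)/1.01=25.6917; Δ=(9.5448−36.8844)/(214.5192−176.5512)=-0.7201; B=V−Δ·S=162.3897
Node (0,0) S=168.0000: V=(p*·25.6917+(1−p*)·55.0824)/1.01=42.8972; Δ=(25.6917−55.0824)/(189.8400−156.2400)=-0.8747; B=V−Δ·S=189.8508
Check: Δ(0,0)·S0 + B(0,0) = 42.8972 = V0.

(0,0): Delta=-0.8747 Bond=189.8508
(1,0): Delta=-1.0000 Bond=211.3224
(1,1): Delta=-0.7201 Bond=162.3897
(2,0): Delta=-1.0000 Bond=213.4356
(2,1): Delta=-1.0000 Bond=213.4356
(2,2): Delta=-0.3745 Bond=89.8806
V0=42.8972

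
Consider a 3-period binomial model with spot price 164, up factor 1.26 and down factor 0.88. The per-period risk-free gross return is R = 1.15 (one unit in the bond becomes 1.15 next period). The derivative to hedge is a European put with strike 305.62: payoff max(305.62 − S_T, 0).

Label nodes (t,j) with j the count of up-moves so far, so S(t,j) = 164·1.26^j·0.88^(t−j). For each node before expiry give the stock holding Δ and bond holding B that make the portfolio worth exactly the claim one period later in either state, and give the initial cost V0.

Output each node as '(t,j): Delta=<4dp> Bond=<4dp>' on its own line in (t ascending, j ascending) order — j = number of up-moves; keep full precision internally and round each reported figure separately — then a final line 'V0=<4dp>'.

Under the risk-neutral measure, an up-move has probability p* = (R−d)/(u−d) = 0.7105 and values discount at R = 1.15.
Terminal payoffs: V(3,0)=193.8586, V(3,1)=145.5980, V(3,2)=76.4976, V(3,3)=0.0000
Node (2,0) S=127.0016: V=(p*·145.5980+(1−p*)·193.8586)/1.15=138.7549; Δ=(145.5980−193.8586)/(160.0220−111.7614)=-1.0000; B=V−Δ·S=265.7565
Node (2,1) S=181.8432: V=(p*·76.4976+(1−p*)·145.5980)/1.15=83.9133; Δ=(76.4976−145.5980)/(229.1224−160.0220)=-1.0000; B=V−Δ·S=265.7565
Node (2,2) S=260.3664: V=(p*·0.0000+(1−p*)·76.4976)/1.15=19.2557; Δ=(0.0000−76.4976)/(328.0617−229.1224)=-0.7732; B=V−Δ·S=220.5651
Node (1,0) S=144.3200: V=(p*·83.9133+(1−p*)·138.7549)/1.15=86.7726; Δ=(83.9133−138.7549)/(181.8432−127.0016)=-1.0000; B=V−Δ·S=231.0926
Node (1,1) S=206.6400: V=(p*·19.2557+(1−p*)·83.9133)/1.15=33.0194; Δ=(19.2557−83.9133)/(260.3664−181.8432)=-0.8234; B=V−Δ·S=203.1711
Node (0,0) S=164.0000: V=(p*·33.0194+(1−p*)·86.7726)/1.15=42.2431; Δ=(33.0194−86.7726)/(206.6400−144.3200)=-0.8625; B=V−Δ·S=183.6988
Each (Δ,B) replicates both successor values, so the strategy is self-financing and V0 is arbitrage-free.

(0,0): Delta=-0.8625 Bond=183.6988
(1,0): Delta=-1.0000 Bond=231.0926
(1,1): Delta=-0.8234 Bond=203.1711
(2,0): Delta=-1.0000 Bond=265.7565
(2,1): Delta=-1.0000 Bond=265.7565
(2,2): Delta=-0.7732 Bond=220.5651
V0=42.2431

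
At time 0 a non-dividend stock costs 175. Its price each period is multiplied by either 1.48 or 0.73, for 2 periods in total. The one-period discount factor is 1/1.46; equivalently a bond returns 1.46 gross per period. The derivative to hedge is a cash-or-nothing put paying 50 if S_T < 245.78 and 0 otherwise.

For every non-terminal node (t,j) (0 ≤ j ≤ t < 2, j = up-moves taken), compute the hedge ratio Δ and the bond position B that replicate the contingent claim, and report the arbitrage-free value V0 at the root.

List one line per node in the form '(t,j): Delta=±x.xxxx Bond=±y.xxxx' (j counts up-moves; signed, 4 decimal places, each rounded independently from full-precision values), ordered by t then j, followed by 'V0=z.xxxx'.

The replicating-portfolio and risk-neutral prices coincide; use p* = (1.46−0.73)/(1.48−0.73) = 0.9733 for the latter.
Terminal values V(2,·): V(2,0)=50.0000, V(2,1)=50.0000, V(2,2)=0.0000
Node (1,0) S=127.7500: V=(p*·50.0000+(1−p*)·50.0000)/1.46=34.2466; Δ=(50.0000−50.0000)/(189.0700−93.2575)=0.0000; B=V−Δ·S=34.2466
Node (1,1) S=259.0000: V=(p*·0.0000+(1−p*)·50.0000)/1.46=0.9132; Δ=(0.0000−50.0000)/(383.3200−189.0700)=-0.2574; B=V−Δ·S=67.5799
Node (0,0) S=175.0000: V=(p*·0.9132+(1−p*)·34.2466)/1.46=1.2343; Δ=(0.9132−34.2466)/(259.0000−127.7500)=-0.2540; B=V−Δ·S=45.6788
Self-financing check: at every node Δ·S+B equals the discounted successor values.

(0,0): Delta=-0.2540 Bond=45.6788
(1,0): Delta=0.0000 Bond=34.2466
(1,1): Delta=-0.2574 Bond=67.5799
V0=1.2343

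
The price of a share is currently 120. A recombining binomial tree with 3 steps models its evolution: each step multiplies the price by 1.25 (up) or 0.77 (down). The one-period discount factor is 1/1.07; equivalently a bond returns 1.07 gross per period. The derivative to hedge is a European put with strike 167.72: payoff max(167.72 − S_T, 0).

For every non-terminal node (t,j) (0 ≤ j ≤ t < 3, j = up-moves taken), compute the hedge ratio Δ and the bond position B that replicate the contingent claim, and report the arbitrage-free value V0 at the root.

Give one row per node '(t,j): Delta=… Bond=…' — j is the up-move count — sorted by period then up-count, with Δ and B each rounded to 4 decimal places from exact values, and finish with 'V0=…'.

(0,0): Delta=-0.6052 Bond=102.8145
(1,0): Delta=-1.0000 Bond=146.4931
(1,1): Delta=-0.4593 Bond=88.1225
(2,0): Delta=-1.0000 Bond=156.7477
(2,1): Delta=-1.0000 Bond=156.7477
(2,2): Delta=-0.2594 Bond=56.8171
V0=30.1933

Since d<R<u, set p* = (R−d)/(u−d) = 0.6250; price each node as the discounted p*-expectation of its children.
Terminal values V(3,·): V(3,0)=112.9360, V(3,1)=78.7850, V(3,2)=23.3450, V(3,3)=0.0000
(2,0): S=71.1480. Δ = (V_up−V_dn)/(S_up−S_dn) = (78.7850−112.9360)/(88.9350−54.7840) = -1.0000. V = [p*·78.7850 + (1−p*)·112.9360]/1.07 = 85.5997. B = V − Δ·S = 156.7477.
(2,1): S=115.5000. Δ = (V_up−V_dn)/(S_up−S_dn) = (23.3450−78.7850)/(144.3750−88.9350) = -1.0000. V = [p*·23.3450 + (1−p*)·78.7850]/1.07 = 41.2477. B = V − Δ·S = 156.7477.
(2,2): S=187.5000. Δ = (V_up−V_dn)/(S_up−S_dn) = (0.0000−23.3450)/(234.3750−144.3750) = -0.2594. V = [p*·0.0000 + (1−p*)·23.3450]/1.07 = 8.1817. B = V − Δ·S = 56.8171.
(1,0): S=92.4000. Δ = (V_up−V_dn)/(S_up−S_dn) = (41.2477−85.5997)/(115.5000−71.1480) = -1.0000. V = [p*·41.2477 + (1−p*)·85.5997]/1.07 = 54.0931. B = V − Δ·S = 146.4931.
(1,1): S=150.0000. Δ = (V_up−V_dn)/(S_up−S_dn) = (8.1817−41.2477)/(187.5000−115.5000) = -0.4593. V = [p*·8.1817 + (1−p*)·41.2477]/1.07 = 19.2350. B = V − Δ·S = 88.1225.
(0,0): S=120.0000. Δ = (V_up−V_dn)/(S_up−S_dn) = (19.2350−54.0931)/(150.0000−92.4000) = -0.6052. V = [p*·19.2350 + (1−p*)·54.0931]/1.07 = 30.1933. B = V − Δ·S = 102.8145.
Check: Δ(0,0)·S0 + B(0,0) = 30.1933 = V0.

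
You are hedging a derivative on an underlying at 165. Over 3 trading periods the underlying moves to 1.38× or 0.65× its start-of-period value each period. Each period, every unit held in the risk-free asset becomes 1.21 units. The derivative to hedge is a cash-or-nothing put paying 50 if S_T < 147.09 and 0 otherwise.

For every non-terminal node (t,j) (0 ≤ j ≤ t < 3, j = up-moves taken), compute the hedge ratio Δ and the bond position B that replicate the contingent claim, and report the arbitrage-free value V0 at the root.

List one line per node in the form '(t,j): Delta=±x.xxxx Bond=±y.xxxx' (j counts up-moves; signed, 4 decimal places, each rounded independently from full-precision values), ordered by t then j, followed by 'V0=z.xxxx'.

Since d<R<u, set p* = (R−d)/(u−d) = 0.7671; price each node as the discounted p*-expectation of its children.
At expiry t=3: V(3,0)=50.0000, V(3,1)=50.0000, V(3,2)=0.0000, V(3,3)=0.0000
Node (2,0) S=69.7125: V=(p*·50.0000+(1−p*)·50.0000)/1.21=41.3223; Δ=(50.0000−50.0000)/(96.2032−45.3131)=0.0000; B=V−Δ·S=41.3223
Node (2,1) S=148.0050: V=(p*·0.0000+(1−p*)·50.0000)/1.21=9.6230; Δ=(0.0000−50.0000)/(204.2469−96.2032)=-0.4628; B=V−Δ·S=78.1162
Node (2,2) S=314.2260: V=(p*·0.0000+(1−p*)·0.0000)/1.21=0.0000; Δ=(0.0000−0.0000)/(433.6319−204.2469)=0.0000; B=V−Δ·S=0.0000
Node (1,0) S=107.2500: V=(p*·9.6230+(1−p*)·41.3223)/1.21=14.0537; Δ=(9.6230−41.3223)/(148.0050−69.7125)=-0.4049; B=V−Δ·S=57.4775
Node (1,1) S=227.7000: V=(p*·0.0000+(1−p*)·9.6230)/1.21=1.8520; Δ=(0.0000−9.6230)/(314.2260−148.0050)=-0.0579; B=V−Δ·S=15.0342
Node (0,0) S=165.0000: V=(p*·1.8520+(1−p*)·14.0537)/1.21=3.8790; Δ=(1.8520−14.0537)/(227.7000−107.2500)=-0.1013; B=V−Δ·S=20.5936
Each (Δ,B) replicates both successor values, so the strategy is self-financing and V0 is arbitrage-free.

(0,0): Delta=-0.1013 Bond=20.5936
(1,0): Delta=-0.4049 Bond=57.4775
(1,1): Delta=-0.0579 Bond=15.0342
(2,0): Delta=0.0000 Bond=41.3223
(2,1): Delta=-0.4628 Bond=78.1162
(2,2): Delta=0.0000 Bond=0.0000
V0=3.8790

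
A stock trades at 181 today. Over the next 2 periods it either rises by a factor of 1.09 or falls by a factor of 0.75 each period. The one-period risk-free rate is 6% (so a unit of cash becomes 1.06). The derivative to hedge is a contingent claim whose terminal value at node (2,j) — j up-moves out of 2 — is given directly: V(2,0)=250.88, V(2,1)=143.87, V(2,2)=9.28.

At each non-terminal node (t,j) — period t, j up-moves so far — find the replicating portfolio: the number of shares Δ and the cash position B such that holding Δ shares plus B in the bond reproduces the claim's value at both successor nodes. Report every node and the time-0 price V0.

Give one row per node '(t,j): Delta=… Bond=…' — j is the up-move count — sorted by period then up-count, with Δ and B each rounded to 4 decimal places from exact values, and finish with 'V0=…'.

Since d<R<u, set p* = (R−d)/(u−d) = 0.9118; price each node as the discounted p*-expectation of its children.
Payoff layer (t=2): V(2,0)=250.8800, V(2,1)=143.8700, V(2,2)=9.2800
(1,0): S=135.7500. Δ = (V_up−V_dn)/(S_up−S_dn) = (143.8700−250.8800)/(147.9675−101.8125) = -2.3185. V = [p*·143.8700 + (1−p*)·250.8800]/1.06 = 144.6340. B = V − Δ·S = 459.3693.
(1,1): S=197.2900. Δ = (V_up−V_dn)/(S_up−S_dn) = (9.2800−143.8700)/(215.0461−147.9675) = -2.0065. V = [p*·9.2800 + (1−p*)·143.8700]/1.06 = 19.9581. B = V − Δ·S = 415.8110.
(0,0): S=181.0000. Δ = (V_up−V_dn)/(S_up−S_dn) = (19.9581−144.6340)/(197.2900−135.7500) = -2.0259. V = [p*·19.9581 + (1−p*)·144.6340]/1.06 = 29.2065. B = V − Δ·S = 395.9004.
Self-financing check: at every node Δ·S+B equals the discounted successor values.

(0,0): Delta=-2.0259 Bond=395.9004
(1,0): Delta=-2.3185 Bond=459.3693
(1,1): Delta=-2.0065 Bond=415.8110
V0=29.2065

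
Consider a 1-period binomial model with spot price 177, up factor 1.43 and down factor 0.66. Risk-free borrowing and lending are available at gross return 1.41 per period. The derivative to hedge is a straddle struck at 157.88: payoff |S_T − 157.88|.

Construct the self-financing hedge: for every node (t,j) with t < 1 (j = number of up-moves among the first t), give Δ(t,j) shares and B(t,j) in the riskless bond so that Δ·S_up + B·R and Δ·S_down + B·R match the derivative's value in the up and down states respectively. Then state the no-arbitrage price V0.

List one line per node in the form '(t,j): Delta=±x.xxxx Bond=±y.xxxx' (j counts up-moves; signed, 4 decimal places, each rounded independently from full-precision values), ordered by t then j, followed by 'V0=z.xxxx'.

Under the risk-neutral measure, an up-move has probability p* = (R−d)/(u−d) = 0.9740 and values discount at R = 1.41.
Payoff layer (t=1): V(1,0)=41.0600, V(1,1)=95.2300
  t=0,j=0: stock 177.0000 → up 253.1100 (V=95.2300), down 116.8200 (V=41.0600). Price 66.5411; hedge Δ=0.3975, bond B=-3.8095.
Root portfolio cost Δ·177+B reproduces V0=66.5411.

(0,0): Delta=0.3975 Bond=-3.8095
V0=66.5411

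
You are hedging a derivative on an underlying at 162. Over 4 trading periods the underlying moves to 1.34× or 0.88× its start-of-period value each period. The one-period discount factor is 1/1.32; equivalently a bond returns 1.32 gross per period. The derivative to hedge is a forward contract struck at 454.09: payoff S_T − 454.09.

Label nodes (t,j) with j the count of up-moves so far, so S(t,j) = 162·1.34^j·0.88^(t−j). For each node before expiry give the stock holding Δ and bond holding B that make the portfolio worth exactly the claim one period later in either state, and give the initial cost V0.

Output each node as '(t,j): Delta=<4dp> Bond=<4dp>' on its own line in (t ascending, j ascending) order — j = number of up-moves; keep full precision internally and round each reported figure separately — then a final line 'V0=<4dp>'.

(0,0): Delta=1.0000 Bond=-149.5706
(1,0): Delta=1.0000 Bond=-197.4332
(1,1): Delta=1.0000 Bond=-197.4332
(2,0): Delta=1.0000 Bond=-260.6118
(2,1): Delta=1.0000 Bond=-260.6118
(2,2): Delta=1.0000 Bond=-260.6118
(3,0): Delta=1.0000 Bond=-344.0076
(3,1): Delta=1.0000 Bond=-344.0076
(3,2): Delta=1.0000 Bond=-344.0076
(3,3): Delta=1.0000 Bond=-344.0076
V0=12.4294

Since d<R<u, set p* = (R−d)/(u−d) = 0.9565; price each node as the discounted p*-expectation of its children.
Payoff layer (t=4): V(4,0)=-356.9394, V(4,1)=-306.1561, V(4,2)=-228.8270, V(4,3)=-111.0758, V(4,4)=68.2271
  t=3,j=0: stock 110.3985 → up 147.9339 (V=-306.1561), down 97.1506 (V=-356.9394). Price -233.6091; hedge Δ=1.0000, bond B=-344.0076.
  t=3,j=1: stock 168.1068 → up 225.2630 (V=-228.8270), down 147.9339 (V=-306.1561). Price -175.9008; hedge Δ=1.0000, bond B=-344.0076.
  t=3,j=2: stock 255.9807 → up 343.0142 (V=-111.0758), down 225.2630 (V=-228.8270). Price -88.0268; hedge Δ=1.0000, bond B=-344.0076.
  t=3,j=3: stock 389.7888 → up 522.3171 (V=68.2271), down 343.0142 (V=-111.0758). Price 45.7813; hedge Δ=1.0000, bond B=-344.0076.
  t=2,j=0: stock 125.4528 → up 168.1068 (V=-175.9008), down 110.3985 (V=-233.6091). Price -135.1590; hedge Δ=1.0000, bond B=-260.6118.
  t=2,j=1: stock 191.0304 → up 255.9807 (V=-88.0268), down 168.1068 (V=-175.9008). Price -69.5814; hedge Δ=1.0000, bond B=-260.6118.
  t=2,j=2: stock 290.8872 → up 389.7888 (V=45.7813), down 255.9807 (V=-88.0268). Price 30.2754; hedge Δ=1.0000, bond B=-260.6118.
  t=1,j=0: stock 142.5600 → up 191.0304 (V=-69.5814), down 125.4528 (V=-135.1590). Price -54.8732; hedge Δ=1.0000, bond B=-197.4332.
  t=1,j=1: stock 217.0800 → up 290.8872 (V=30.2754), down 191.0304 (V=-69.5814). Price 19.6468; hedge Δ=1.0000, bond B=-197.4332.
  t=0,j=0: stock 162.0000 → up 217.0800 (V=19.6468), down 142.5600 (V=-54.8732). Price 12.4294; hedge Δ=1.0000, bond B=-149.5706.
Self-financing check: at every node Δ·S+B equals the discounted successor values.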